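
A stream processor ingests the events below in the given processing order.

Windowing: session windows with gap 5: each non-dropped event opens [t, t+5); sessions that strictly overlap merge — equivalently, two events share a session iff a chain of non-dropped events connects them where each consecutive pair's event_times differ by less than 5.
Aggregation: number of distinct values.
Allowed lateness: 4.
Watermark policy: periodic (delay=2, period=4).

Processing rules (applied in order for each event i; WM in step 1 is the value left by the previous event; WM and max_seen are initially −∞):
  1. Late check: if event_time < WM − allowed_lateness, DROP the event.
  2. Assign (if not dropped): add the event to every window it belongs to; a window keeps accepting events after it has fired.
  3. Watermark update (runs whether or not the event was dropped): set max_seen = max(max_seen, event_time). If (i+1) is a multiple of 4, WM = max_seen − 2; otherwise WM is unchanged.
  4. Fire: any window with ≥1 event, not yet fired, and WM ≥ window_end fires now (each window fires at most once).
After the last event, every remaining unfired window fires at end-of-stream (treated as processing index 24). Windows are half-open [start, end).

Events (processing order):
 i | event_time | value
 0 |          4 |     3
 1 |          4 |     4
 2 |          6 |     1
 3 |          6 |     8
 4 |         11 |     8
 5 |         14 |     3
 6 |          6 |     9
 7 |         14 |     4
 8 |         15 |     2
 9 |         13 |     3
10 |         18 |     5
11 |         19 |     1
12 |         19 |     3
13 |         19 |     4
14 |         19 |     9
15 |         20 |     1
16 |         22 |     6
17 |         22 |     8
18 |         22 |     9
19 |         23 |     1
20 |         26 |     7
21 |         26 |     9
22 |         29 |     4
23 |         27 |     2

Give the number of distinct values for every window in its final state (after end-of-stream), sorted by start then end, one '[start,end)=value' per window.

[4,11)=5 [11,34)=9

i=0 t=4 v=3: → [4,9); WM=−∞
i=1 t=4 v=4: → [4,9); WM=−∞
i=2 t=6 v=1: → [4,11); WM=−∞
i=3 t=6 v=8: → [4,11); WM=4
i=4 t=11 v=8: → [11,16); WM=4
i=5 t=14 v=3: → [11,19); WM=4
i=6 t=6 v=9: → [4,11); WM=4
i=7 t=14 v=4: → [11,19); WM=12
i=8 t=15 v=2: → [11,20); WM=12
i=9 t=13 v=3: → [11,20); WM=12
i=10 t=18 v=5: → [11,23); WM=12
i=11 t=19 v=1: → [11,24); WM=17
i=12 t=19 v=3: → [11,24); WM=17
i=13 t=19 v=4: → [11,24); WM=17
i=14 t=19 v=9: → [11,24); WM=17
i=15 t=20 v=1: → [11,25); WM=18
i=16 t=22 v=6: → [11,27); WM=18
i=17 t=22 v=8: → [11,27); WM=18
i=18 t=22 v=9: → [11,27); WM=18
i=19 t=23 v=1: → [11,28); WM=21
i=20 t=26 v=7: → [11,31); WM=21
i=21 t=26 v=9: → [11,31); WM=21
i=22 t=29 v=4: → [11,34); WM=21
i=23 t=27 v=2: → [11,34); WM=27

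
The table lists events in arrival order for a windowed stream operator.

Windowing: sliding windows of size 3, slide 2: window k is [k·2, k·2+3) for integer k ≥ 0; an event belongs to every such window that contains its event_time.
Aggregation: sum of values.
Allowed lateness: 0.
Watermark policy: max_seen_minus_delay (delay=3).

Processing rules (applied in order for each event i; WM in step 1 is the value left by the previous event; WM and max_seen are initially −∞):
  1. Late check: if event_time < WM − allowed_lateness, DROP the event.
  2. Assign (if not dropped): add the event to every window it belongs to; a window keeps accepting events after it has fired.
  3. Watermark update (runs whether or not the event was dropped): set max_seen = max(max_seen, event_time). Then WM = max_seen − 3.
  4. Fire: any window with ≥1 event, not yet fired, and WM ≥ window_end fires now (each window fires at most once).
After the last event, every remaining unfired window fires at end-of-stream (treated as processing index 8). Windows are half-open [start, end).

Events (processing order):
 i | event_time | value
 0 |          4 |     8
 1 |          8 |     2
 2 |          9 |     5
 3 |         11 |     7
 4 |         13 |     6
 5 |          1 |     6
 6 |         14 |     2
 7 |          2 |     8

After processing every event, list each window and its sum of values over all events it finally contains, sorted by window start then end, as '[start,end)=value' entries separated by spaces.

i=0 t=4 v=8: → [4,7),[2,5); WM=1
i=1 t=8 v=2: → [8,11),[6,9); WM=5; [2,5) fires=8
i=2 t=9 v=5: → [8,11); WM=6
i=3 t=11 v=7: → [10,13); WM=8; [4,7) fires=8
i=4 t=13 v=6: → [12,15); WM=10; [6,9) fires=2
i=5 t=1 v=6: DROP (t<10-0); WM=10
i=6 t=14 v=2: → [14,17),[12,15); WM=11; [8,11) fires=7
i=7 t=2 v=8: DROP (t<11-0); WM=11

[2,5)=8 [4,7)=8 [6,9)=2 [8,11)=7 [10,13)=7 [12,15)=8 [14,17)=2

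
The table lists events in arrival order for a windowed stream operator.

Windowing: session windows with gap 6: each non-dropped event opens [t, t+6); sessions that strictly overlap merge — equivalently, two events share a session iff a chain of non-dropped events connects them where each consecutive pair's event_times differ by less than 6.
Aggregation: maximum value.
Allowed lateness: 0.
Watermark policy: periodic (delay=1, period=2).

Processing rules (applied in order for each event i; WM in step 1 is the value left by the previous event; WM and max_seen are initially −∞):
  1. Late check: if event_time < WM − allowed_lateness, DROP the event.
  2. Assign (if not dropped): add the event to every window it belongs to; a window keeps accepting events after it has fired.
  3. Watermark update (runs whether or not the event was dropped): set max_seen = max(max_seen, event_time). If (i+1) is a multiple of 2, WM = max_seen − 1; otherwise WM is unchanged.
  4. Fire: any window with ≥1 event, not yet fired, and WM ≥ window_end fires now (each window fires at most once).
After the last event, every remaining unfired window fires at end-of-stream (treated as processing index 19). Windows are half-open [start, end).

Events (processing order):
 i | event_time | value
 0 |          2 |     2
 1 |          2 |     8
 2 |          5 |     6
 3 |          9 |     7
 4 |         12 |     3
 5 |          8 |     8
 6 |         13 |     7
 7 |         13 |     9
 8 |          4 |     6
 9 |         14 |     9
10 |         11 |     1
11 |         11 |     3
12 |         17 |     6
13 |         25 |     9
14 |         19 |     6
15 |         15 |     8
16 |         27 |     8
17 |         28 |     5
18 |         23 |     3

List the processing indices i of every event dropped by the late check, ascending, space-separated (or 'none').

i=0 t=2 v=2: → [2,8); WM=−∞
i=1 t=2 v=8: → [2,8); WM=1
i=2 t=5 v=6: → [2,11); WM=1
i=3 t=9 v=7: → [2,15); WM=8
i=4 t=12 v=3: → [2,18); WM=8
i=5 t=8 v=8: → [2,18); WM=11
i=6 t=13 v=7: → [2,19); WM=11
i=7 t=13 v=9: → [2,19); WM=12
i=8 t=4 v=6: DROP (t<12-0); WM=12
i=9 t=14 v=9: → [2,20); WM=13
i=10 t=11 v=1: DROP (t<13-0); WM=13
i=11 t=11 v=3: DROP (t<13-0); WM=13
i=12 t=17 v=6: → [2,23); WM=13
i=13 t=25 v=9: → [25,31); WM=24
i=14 t=19 v=6: DROP (t<24-0); WM=24
i=15 t=15 v=8: DROP (t<24-0); WM=24
i=16 t=27 v=8: → [25,33); WM=24
i=17 t=28 v=5: → [25,34); WM=27
i=18 t=23 v=3: DROP (t<27-0); WM=27

8 10 11 14 15 18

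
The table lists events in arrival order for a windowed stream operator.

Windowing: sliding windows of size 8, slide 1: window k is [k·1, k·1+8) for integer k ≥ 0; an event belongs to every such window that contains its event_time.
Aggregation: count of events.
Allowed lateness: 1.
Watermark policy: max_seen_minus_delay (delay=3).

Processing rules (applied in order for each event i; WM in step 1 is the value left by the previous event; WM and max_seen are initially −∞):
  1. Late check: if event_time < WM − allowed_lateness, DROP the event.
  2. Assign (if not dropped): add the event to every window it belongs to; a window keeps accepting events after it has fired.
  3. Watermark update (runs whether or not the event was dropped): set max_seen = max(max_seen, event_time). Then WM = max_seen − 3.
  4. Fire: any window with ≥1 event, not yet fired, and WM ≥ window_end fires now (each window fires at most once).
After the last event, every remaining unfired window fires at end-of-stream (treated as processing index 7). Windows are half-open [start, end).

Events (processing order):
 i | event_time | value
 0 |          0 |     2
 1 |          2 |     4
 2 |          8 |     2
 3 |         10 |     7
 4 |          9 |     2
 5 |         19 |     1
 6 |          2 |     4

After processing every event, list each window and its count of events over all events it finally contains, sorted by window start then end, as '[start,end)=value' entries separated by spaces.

i=0 t=0 v=2: → [0,8); WM=-3
i=1 t=2 v=4: → [2,10),[1,9),[0,8); WM=-1
i=2 t=8 v=2: → [8,16),[7,15),[6,14),[5,13),[4,12),[3,11),[2,10),[1,9); WM=5
i=3 t=10 v=7: → [10,18),[9,17),[8,16),[7,15),[6,14),[5,13),[4,12),[3,11); WM=7
i=4 t=9 v=2: → [9,17),[8,16),[7,15),[6,14),[5,13),[4,12),[3,11),[2,10); WM=7
i=5 t=19 v=1: → [19,27),[18,26),[17,25),[16,24),[15,23),[14,22),[13,21),[12,20); WM=16; [0,8) fires=2 [1,9) fires=2 [2,10) fires=3 [3,11) fires=3 [4,12) fires=3 [5,13) fires=3 [6,14) fires=3 [7,15) fires=3 [8,16) fires=3
i=6 t=2 v=4: DROP (t<16-1); WM=16

[0,8)=2 [1,9)=2 [2,10)=3 [3,11)=3 [4,12)=3 [5,13)=3 [6,14)=3 [7,15)=3 [8,16)=3 [9,17)=2 [10,18)=1 [12,20)=1 [13,21)=1 [14,22)=1 [15,23)=1 [16,24)=1 [17,25)=1 [18,26)=1 [19,27)=1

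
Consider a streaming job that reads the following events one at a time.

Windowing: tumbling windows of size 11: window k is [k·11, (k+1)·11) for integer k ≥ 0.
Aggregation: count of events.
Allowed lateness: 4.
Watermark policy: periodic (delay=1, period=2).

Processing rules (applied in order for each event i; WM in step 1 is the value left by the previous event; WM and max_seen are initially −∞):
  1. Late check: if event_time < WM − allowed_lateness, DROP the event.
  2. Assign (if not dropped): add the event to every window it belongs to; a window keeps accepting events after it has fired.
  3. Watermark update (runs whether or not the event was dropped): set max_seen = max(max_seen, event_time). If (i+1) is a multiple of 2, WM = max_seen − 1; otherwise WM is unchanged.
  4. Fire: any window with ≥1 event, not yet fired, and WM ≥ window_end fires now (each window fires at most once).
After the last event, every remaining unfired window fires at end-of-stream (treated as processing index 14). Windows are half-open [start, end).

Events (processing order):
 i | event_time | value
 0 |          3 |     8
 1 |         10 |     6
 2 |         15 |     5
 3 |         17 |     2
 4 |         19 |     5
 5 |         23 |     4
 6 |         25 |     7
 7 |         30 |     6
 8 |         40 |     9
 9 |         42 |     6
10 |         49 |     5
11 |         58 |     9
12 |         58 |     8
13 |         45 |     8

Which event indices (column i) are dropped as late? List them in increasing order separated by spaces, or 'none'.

13

i=0 t=3 v=8: → [0,11); WM=−∞
i=1 t=10 v=6: → [0,11); WM=9
i=2 t=15 v=5: → [11,22); WM=9
i=3 t=17 v=2: → [11,22); WM=16; [0,11) fires=2
i=4 t=19 v=5: → [11,22); WM=16
i=5 t=23 v=4: → [22,33); WM=22; [11,22) fires=3
i=6 t=25 v=7: → [22,33); WM=22
i=7 t=30 v=6: → [22,33); WM=29
i=8 t=40 v=9: → [33,44); WM=29
i=9 t=42 v=6: → [33,44); WM=41; [22,33) fires=3
i=10 t=49 v=5: → [44,55); WM=41
i=11 t=58 v=9: → [55,66); WM=57; [33,44) fires=2 [44,55) fires=1
i=12 t=58 v=8: → [55,66); WM=57
i=13 t=45 v=8: DROP (t<57-4); WM=57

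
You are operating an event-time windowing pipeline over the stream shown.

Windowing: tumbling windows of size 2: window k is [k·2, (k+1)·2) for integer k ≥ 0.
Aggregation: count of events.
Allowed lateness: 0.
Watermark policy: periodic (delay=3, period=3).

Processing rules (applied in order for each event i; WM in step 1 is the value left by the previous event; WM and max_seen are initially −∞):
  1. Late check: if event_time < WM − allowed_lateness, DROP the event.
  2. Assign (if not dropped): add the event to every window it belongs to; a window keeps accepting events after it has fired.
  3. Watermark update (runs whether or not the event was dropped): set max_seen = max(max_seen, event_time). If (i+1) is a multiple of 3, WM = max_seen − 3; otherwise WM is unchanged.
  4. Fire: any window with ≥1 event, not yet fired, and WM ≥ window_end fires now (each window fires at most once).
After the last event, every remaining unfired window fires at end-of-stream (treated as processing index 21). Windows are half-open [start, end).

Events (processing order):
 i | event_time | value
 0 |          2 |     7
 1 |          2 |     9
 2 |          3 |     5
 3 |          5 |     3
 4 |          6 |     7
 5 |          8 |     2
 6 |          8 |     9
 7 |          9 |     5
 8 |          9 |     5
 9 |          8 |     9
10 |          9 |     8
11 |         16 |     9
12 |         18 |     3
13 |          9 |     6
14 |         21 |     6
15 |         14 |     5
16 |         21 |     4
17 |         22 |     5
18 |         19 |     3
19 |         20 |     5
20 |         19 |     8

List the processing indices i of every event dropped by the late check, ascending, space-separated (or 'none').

i=0 t=2 v=7: → [2,4); WM=−∞
i=1 t=2 v=9: → [2,4); WM=−∞
i=2 t=3 v=5: → [2,4); WM=0
i=3 t=5 v=3: → [4,6); WM=0
i=4 t=6 v=7: → [6,8); WM=0
i=5 t=8 v=2: → [8,10); WM=5; [2,4) fires=3
i=6 t=8 v=9: → [8,10); WM=5
i=7 t=9 v=5: → [8,10); WM=5
i=8 t=9 v=5: → [8,10); WM=6; [4,6) fires=1
i=9 t=8 v=9: → [8,10); WM=6
i=10 t=9 v=8: → [8,10); WM=6
i=11 t=16 v=9: → [16,18); WM=13; [6,8) fires=1 [8,10) fires=6
i=12 t=18 v=3: → [18,20); WM=13
i=13 t=9 v=6: DROP (t<13-0); WM=13
i=14 t=21 v=6: → [20,22); WM=18; [16,18) fires=1
i=15 t=14 v=5: DROP (t<18-0); WM=18
i=16 t=21 v=4: → [20,22); WM=18
i=17 t=22 v=5: → [22,24); WM=19
i=18 t=19 v=3: → [18,20); WM=19
i=19 t=20 v=5: → [20,22); WM=19
i=20 t=19 v=8: → [18,20); WM=19

13 15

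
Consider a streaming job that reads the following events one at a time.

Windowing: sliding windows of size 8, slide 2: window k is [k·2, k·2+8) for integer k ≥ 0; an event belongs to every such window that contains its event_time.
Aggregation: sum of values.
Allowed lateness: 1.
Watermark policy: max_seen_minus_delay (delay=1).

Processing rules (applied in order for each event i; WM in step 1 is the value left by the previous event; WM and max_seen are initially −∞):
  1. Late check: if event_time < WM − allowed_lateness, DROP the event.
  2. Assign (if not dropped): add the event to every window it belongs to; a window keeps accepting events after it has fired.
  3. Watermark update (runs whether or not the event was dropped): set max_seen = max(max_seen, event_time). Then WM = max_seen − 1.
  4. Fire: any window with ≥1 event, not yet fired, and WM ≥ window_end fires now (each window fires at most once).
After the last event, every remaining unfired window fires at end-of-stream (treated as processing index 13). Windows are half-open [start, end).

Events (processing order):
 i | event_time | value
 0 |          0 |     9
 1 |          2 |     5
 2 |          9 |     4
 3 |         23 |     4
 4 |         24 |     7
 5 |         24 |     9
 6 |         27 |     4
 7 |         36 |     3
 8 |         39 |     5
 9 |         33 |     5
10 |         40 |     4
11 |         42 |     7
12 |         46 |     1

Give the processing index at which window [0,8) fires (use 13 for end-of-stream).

2

i=0 t=0 v=9: → [0,8); WM=-1
i=1 t=2 v=5: → [2,10),[0,8); WM=1
i=2 t=9 v=4: → [8,16),[6,14),[4,12),[2,10); WM=8; [0,8) fires=14
i=3 t=23 v=4: → [22,30),[20,28),[18,26),[16,24); WM=22; [2,10) fires=9 [4,12) fires=4 [6,14) fires=4 [8,16) fires=4
i=4 t=24 v=7: → [24,32),[22,30),[20,28),[18,26); WM=23
i=5 t=24 v=9: → [24,32),[22,30),[20,28),[18,26); WM=23
i=6 t=27 v=4: → [26,34),[24,32),[22,30),[20,28); WM=26; [16,24) fires=4 [18,26) fires=20
i=7 t=36 v=3: → [36,44),[34,42),[32,40),[30,38); WM=35; [20,28) fires=24 [22,30) fires=24 [24,32) fires=20 [26,34) fires=4
i=8 t=39 v=5: → [38,46),[36,44),[34,42),[32,40); WM=38; [30,38) fires=3
i=9 t=33 v=5: DROP (t<38-1); WM=38
i=10 t=40 v=4: → [40,48),[38,46),[36,44),[34,42); WM=39
i=11 t=42 v=7: → [42,50),[40,48),[38,46),[36,44); WM=41; [32,40) fires=8
i=12 t=46 v=1: → [46,54),[44,52),[42,50),[40,48); WM=45; [34,42) fires=12 [36,44) fires=19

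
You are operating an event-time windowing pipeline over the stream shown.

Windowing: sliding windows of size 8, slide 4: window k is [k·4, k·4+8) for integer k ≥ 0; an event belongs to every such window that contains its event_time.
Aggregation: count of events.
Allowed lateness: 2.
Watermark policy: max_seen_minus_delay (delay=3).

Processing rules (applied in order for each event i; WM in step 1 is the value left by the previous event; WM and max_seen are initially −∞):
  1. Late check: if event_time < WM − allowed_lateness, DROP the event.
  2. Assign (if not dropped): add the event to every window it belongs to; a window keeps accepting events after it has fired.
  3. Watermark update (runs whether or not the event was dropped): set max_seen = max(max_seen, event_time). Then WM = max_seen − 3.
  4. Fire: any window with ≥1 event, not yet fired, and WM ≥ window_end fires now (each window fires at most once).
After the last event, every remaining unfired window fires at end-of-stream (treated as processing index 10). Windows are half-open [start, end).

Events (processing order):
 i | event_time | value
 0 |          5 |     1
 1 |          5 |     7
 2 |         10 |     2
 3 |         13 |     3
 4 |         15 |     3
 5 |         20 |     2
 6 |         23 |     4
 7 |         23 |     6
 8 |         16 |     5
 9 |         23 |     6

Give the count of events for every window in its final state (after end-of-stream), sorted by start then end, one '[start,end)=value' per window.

i=0 t=5 v=1: → [4,12),[0,8); WM=2
i=1 t=5 v=7: → [4,12),[0,8); WM=2
i=2 t=10 v=2: → [8,16),[4,12); WM=7
i=3 t=13 v=3: → [12,20),[8,16); WM=10; [0,8) fires=2
i=4 t=15 v=3: → [12,20),[8,16); WM=12; [4,12) fires=3
i=5 t=20 v=2: → [20,28),[16,24); WM=17; [8,16) fires=3
i=6 t=23 v=4: → [20,28),[16,24); WM=20; [12,20) fires=2
i=7 t=23 v=6: → [20,28),[16,24); WM=20
i=8 t=16 v=5: DROP (t<20-2); WM=20
i=9 t=23 v=6: → [20,28),[16,24); WM=20

[0,8)=2 [4,12)=3 [8,16)=3 [12,20)=2 [16,24)=4 [20,28)=4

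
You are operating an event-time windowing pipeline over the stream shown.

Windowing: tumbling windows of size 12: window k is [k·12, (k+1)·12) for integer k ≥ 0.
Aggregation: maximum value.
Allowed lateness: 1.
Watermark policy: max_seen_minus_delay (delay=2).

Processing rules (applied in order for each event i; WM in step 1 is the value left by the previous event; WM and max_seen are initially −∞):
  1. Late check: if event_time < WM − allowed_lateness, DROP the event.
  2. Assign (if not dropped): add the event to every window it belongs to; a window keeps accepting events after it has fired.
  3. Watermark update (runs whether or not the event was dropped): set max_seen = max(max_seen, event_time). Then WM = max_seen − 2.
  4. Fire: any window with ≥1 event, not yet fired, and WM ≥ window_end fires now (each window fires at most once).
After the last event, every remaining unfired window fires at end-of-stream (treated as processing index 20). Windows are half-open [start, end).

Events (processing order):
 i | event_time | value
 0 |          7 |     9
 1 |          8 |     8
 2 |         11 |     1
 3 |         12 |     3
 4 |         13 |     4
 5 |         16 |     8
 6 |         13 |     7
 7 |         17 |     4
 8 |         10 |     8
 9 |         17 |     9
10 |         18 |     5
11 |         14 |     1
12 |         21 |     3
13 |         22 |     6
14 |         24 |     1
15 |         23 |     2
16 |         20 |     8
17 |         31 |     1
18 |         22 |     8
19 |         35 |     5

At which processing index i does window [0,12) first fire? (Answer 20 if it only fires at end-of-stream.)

i=0 t=7 v=9: → [0,12); WM=5
i=1 t=8 v=8: → [0,12); WM=6
i=2 t=11 v=1: → [0,12); WM=9
i=3 t=12 v=3: → [12,24); WM=10
i=4 t=13 v=4: → [12,24); WM=11
i=5 t=16 v=8: → [12,24); WM=14; [0,12) fires=9
i=6 t=13 v=7: → [12,24); WM=14
i=7 t=17 v=4: → [12,24); WM=15
i=8 t=10 v=8: DROP (t<15-1); WM=15
i=9 t=17 v=9: → [12,24); WM=15
i=10 t=18 v=5: → [12,24); WM=16
i=11 t=14 v=1: DROP (t<16-1); WM=16
i=12 t=21 v=3: → [12,24); WM=19
i=13 t=22 v=6: → [12,24); WM=20
i=14 t=24 v=1: → [24,36); WM=22
i=15 t=23 v=2: → [12,24); WM=22
i=16 t=20 v=8: DROP (t<22-1); WM=22
i=17 t=31 v=1: → [24,36); WM=29; [12,24) fires=9
i=18 t=22 v=8: DROP (t<29-1); WM=29
i=19 t=35 v=5: → [24,36); WM=33

5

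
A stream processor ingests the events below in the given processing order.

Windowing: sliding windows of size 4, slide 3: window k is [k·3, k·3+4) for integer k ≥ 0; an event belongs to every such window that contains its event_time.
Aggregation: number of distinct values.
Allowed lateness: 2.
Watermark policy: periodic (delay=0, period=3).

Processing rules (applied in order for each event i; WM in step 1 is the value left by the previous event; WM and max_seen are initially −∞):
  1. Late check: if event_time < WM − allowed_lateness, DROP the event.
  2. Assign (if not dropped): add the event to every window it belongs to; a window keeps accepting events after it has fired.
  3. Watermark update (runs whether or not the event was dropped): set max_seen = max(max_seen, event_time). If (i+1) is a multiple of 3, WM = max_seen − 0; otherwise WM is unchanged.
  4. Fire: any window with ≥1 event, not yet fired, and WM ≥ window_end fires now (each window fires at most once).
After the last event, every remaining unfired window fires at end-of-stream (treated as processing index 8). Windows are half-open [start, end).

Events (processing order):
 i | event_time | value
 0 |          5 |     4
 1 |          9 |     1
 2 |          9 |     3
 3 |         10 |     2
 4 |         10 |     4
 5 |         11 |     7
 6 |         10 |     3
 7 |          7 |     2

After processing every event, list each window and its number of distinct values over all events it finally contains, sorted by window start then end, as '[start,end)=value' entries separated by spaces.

i=0 t=5 v=4: → [3,7); WM=−∞
i=1 t=9 v=1: → [9,13),[6,10); WM=−∞
i=2 t=9 v=3: → [9,13),[6,10); WM=9; [3,7) fires=1
i=3 t=10 v=2: → [9,13); WM=9
i=4 t=10 v=4: → [9,13); WM=9
i=5 t=11 v=7: → [9,13); WM=11; [6,10) fires=2
i=6 t=10 v=3: → [9,13); WM=11
i=7 t=7 v=2: DROP (t<11-2); WM=11

[3,7)=1 [6,10)=2 [9,13)=5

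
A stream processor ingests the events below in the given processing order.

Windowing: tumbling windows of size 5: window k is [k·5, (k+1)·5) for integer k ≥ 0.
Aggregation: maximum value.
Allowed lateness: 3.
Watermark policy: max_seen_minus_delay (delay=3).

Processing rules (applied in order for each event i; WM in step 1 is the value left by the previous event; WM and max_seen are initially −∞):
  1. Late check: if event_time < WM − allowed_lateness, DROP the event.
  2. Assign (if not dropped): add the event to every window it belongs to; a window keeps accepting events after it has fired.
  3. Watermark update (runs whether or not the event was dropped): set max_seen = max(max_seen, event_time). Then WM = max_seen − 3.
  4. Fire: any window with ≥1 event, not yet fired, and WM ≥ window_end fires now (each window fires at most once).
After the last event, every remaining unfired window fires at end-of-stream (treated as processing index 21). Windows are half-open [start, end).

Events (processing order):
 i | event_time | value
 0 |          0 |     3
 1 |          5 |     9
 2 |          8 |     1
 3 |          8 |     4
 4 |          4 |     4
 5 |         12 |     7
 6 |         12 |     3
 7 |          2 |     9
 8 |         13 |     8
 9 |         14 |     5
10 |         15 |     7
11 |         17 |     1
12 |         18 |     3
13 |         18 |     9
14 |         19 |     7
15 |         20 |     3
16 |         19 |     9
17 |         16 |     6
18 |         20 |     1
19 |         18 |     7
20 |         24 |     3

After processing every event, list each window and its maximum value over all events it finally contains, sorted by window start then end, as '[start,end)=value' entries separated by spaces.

[0,5)=4 [5,10)=9 [10,15)=8 [15,20)=9 [20,25)=3

i=0 t=0 v=3: → [0,5); WM=-3
i=1 t=5 v=9: → [5,10); WM=2
i=2 t=8 v=1: → [5,10); WM=5; [0,5) fires=3
i=3 t=8 v=4: → [5,10); WM=5
i=4 t=4 v=4: → [0,5); WM=5
i=5 t=12 v=7: → [10,15); WM=9
i=6 t=12 v=3: → [10,15); WM=9
i=7 t=2 v=9: DROP (t<9-3); WM=9
i=8 t=13 v=8: → [10,15); WM=10; [5,10) fires=9
i=9 t=14 v=5: → [10,15); WM=11
i=10 t=15 v=7: → [15,20); WM=12
i=11 t=17 v=1: → [15,20); WM=14
i=12 t=18 v=3: → [15,20); WM=15; [10,15) fires=8
i=13 t=18 v=9: → [15,20); WM=15
i=14 t=19 v=7: → [15,20); WM=16
i=15 t=20 v=3: → [20,25); WM=17
i=16 t=19 v=9: → [15,20); WM=17
i=17 t=16 v=6: → [15,20); WM=17
i=18 t=20 v=1: → [20,25); WM=17
i=19 t=18 v=7: → [15,20); WM=17
i=20 t=24 v=3: → [20,25); WM=21; [15,20) fires=9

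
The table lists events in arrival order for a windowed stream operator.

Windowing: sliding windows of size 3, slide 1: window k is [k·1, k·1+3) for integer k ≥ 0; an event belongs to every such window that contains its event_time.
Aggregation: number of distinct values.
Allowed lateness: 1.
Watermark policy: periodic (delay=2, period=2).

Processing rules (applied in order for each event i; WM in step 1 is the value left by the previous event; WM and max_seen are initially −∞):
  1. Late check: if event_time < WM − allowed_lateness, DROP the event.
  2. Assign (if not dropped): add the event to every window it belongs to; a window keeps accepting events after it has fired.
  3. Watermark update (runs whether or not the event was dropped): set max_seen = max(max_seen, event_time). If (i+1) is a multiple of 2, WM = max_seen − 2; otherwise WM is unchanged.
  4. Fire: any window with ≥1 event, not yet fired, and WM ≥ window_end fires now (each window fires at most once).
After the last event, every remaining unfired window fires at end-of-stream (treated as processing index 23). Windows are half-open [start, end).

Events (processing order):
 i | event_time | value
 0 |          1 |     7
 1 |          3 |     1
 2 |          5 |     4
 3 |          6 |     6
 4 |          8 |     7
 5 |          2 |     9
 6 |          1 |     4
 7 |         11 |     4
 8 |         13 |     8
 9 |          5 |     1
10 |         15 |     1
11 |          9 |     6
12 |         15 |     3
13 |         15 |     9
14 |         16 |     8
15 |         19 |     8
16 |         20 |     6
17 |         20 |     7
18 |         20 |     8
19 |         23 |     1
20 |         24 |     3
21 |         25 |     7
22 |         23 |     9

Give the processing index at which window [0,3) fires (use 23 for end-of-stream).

3

i=0 t=1 v=7: → [1,4),[0,3); WM=−∞
i=1 t=3 v=1: → [3,6),[2,5),[1,4); WM=1
i=2 t=5 v=4: → [5,8),[4,7),[3,6); WM=1
i=3 t=6 v=6: → [6,9),[5,8),[4,7); WM=4; [0,3) fires=1 [1,4) fires=2
i=4 t=8 v=7: → [8,11),[7,10),[6,9); WM=4
i=5 t=2 v=9: DROP (t<4-1); WM=6; [2,5) fires=1 [3,6) fires=2
i=6 t=1 v=4: DROP (t<6-1); WM=6
i=7 t=11 v=4: → [11,14),[10,13),[9,12); WM=9; [4,7) fires=2 [5,8) fires=2 [6,9) fires=2
i=8 t=13 v=8: → [13,16),[12,15),[11,14); WM=9
i=9 t=5 v=1: DROP (t<9-1); WM=11; [7,10) fires=1 [8,11) fires=1
i=10 t=15 v=1: → [15,18),[14,17),[13,16); WM=11
i=11 t=9 v=6: DROP (t<11-1); WM=13; [9,12) fires=1 [10,13) fires=1
i=12 t=15 v=3: → [15,18),[14,17),[13,16); WM=13
i=13 t=15 v=9: → [15,18),[14,17),[13,16); WM=13
i=14 t=16 v=8: → [16,19),[15,18),[14,17); WM=13
i=15 t=19 v=8: → [19,22),[18,21),[17,20); WM=17; [11,14) fires=2 [12,15) fires=1 [13,16) fires=4 [14,17) fires=4
i=16 t=20 v=6: → [20,23),[19,22),[18,21); WM=17
i=17 t=20 v=7: → [20,23),[19,22),[18,21); WM=18; [15,18) fires=4
i=18 t=20 v=8: → [20,23),[19,22),[18,21); WM=18
i=19 t=23 v=1: → [23,26),[22,25),[21,24); WM=21; [16,19) fires=1 [17,20) fires=1 [18,21) fires=3
i=20 t=24 v=3: → [24,27),[23,26),[22,25); WM=21
i=21 t=25 v=7: → [25,28),[24,27),[23,26); WM=23; [19,22) fires=3 [20,23) fires=3
i=22 t=23 v=9: → [23,26),[22,25),[21,24); WM=23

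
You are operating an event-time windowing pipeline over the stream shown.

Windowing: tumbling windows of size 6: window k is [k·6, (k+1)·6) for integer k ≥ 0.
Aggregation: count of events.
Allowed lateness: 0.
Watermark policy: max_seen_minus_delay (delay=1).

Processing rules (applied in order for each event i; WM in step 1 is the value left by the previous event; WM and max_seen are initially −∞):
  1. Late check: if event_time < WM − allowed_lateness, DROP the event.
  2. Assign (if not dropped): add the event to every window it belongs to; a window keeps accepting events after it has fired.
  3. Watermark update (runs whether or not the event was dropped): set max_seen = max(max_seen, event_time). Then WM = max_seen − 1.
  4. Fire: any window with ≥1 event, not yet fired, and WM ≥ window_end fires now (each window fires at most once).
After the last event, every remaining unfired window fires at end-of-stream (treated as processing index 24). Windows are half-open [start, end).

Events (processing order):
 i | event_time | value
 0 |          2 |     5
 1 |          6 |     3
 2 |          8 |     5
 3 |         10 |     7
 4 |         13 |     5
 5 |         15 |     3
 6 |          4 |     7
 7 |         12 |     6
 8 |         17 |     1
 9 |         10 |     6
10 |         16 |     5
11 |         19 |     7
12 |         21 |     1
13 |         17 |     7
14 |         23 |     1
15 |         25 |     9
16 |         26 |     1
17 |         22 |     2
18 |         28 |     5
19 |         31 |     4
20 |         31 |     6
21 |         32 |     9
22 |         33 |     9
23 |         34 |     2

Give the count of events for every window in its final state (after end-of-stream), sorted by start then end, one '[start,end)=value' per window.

[0,6)=1 [6,12)=3 [12,18)=4 [18,24)=3 [24,30)=3 [30,36)=5

i=0 t=2 v=5: → [0,6); WM=1
i=1 t=6 v=3: → [6,12); WM=5
i=2 t=8 v=5: → [6,12); WM=7; [0,6) fires=1
i=3 t=10 v=7: → [6,12); WM=9
i=4 t=13 v=5: → [12,18); WM=12; [6,12) fires=3
i=5 t=15 v=3: → [12,18); WM=14
i=6 t=4 v=7: DROP (t<14-0); WM=14
i=7 t=12 v=6: DROP (t<14-0); WM=14
i=8 t=17 v=1: → [12,18); WM=16
i=9 t=10 v=6: DROP (t<16-0); WM=16
i=10 t=16 v=5: → [12,18); WM=16
i=11 t=19 v=7: → [18,24); WM=18; [12,18) fires=4
i=12 t=21 v=1: → [18,24); WM=20
i=13 t=17 v=7: DROP (t<20-0); WM=20
i=14 t=23 v=1: → [18,24); WM=22
i=15 t=25 v=9: → [24,30); WM=24; [18,24) fires=3
i=16 t=26 v=1: → [24,30); WM=25
i=17 t=22 v=2: DROP (t<25-0); WM=25
i=18 t=28 v=5: → [24,30); WM=27
i=19 t=31 v=4: → [30,36); WM=30; [24,30) fires=3
i=20 t=31 v=6: → [30,36); WM=30
i=21 t=32 v=9: → [30,36); WM=31
i=22 t=33 v=9: → [30,36); WM=32
i=23 t=34 v=2: → [30,36); WM=33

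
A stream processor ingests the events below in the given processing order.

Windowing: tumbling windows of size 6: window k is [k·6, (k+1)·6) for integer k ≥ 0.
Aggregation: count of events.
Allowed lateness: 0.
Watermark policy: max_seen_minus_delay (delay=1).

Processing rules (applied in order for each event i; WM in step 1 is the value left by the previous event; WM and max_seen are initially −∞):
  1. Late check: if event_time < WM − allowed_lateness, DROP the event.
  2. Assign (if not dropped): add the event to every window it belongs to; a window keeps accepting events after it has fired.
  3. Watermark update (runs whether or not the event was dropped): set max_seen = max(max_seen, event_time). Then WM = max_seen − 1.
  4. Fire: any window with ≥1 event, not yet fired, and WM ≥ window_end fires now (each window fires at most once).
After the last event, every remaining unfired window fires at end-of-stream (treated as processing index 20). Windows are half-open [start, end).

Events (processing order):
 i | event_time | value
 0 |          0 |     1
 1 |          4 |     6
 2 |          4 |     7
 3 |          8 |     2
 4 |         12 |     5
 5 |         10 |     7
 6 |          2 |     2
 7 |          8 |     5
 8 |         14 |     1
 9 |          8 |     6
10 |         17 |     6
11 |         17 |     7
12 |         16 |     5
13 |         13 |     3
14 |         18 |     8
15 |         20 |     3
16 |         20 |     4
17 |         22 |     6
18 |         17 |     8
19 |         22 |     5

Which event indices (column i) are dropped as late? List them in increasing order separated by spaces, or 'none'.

i=0 t=0 v=1: → [0,6); WM=-1
i=1 t=4 v=6: → [0,6); WM=3
i=2 t=4 v=7: → [0,6); WM=3
i=3 t=8 v=2: → [6,12); WM=7; [0,6) fires=3
i=4 t=12 v=5: → [12,18); WM=11
i=5 t=10 v=7: DROP (t<11-0); WM=11
i=6 t=2 v=2: DROP (t<11-0); WM=11
i=7 t=8 v=5: DROP (t<11-0); WM=11
i=8 t=14 v=1: → [12,18); WM=13; [6,12) fires=1
i=9 t=8 v=6: DROP (t<13-0); WM=13
i=10 t=17 v=6: → [12,18); WM=16
i=11 t=17 v=7: → [12,18); WM=16
i=12 t=16 v=5: → [12,18); WM=16
i=13 t=13 v=3: DROP (t<16-0); WM=16
i=14 t=18 v=8: → [18,24); WM=17
i=15 t=20 v=3: → [18,24); WM=19; [12,18) fires=5
i=16 t=20 v=4: → [18,24); WM=19
i=17 t=22 v=6: → [18,24); WM=21
i=18 t=17 v=8: DROP (t<21-0); WM=21
i=19 t=22 v=5: → [18,24); WM=21

5 6 7 9 13 18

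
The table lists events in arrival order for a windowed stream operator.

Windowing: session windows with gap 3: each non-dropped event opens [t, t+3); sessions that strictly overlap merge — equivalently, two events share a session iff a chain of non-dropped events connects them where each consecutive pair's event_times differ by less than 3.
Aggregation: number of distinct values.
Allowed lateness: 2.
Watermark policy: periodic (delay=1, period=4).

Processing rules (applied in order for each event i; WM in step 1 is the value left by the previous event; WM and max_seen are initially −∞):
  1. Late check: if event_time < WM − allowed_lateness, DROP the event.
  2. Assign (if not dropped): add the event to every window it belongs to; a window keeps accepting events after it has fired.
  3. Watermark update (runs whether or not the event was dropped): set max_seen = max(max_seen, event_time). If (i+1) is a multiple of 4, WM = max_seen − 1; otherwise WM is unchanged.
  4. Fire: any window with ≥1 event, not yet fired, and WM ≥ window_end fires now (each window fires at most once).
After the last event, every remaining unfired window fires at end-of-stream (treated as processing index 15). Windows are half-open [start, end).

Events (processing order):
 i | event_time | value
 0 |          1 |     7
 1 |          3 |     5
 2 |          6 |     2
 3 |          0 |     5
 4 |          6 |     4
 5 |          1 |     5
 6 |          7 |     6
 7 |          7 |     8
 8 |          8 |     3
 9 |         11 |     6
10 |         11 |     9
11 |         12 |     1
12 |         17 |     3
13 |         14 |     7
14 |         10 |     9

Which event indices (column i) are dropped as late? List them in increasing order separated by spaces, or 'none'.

5

i=0 t=1 v=7: → [1,4); WM=−∞
i=1 t=3 v=5: → [1,6); WM=−∞
i=2 t=6 v=2: → [6,9); WM=−∞
i=3 t=0 v=5: → [0,6); WM=5
i=4 t=6 v=4: → [6,9); WM=5
i=5 t=1 v=5: DROP (t<5-2); WM=5
i=6 t=7 v=6: → [6,10); WM=5
i=7 t=7 v=8: → [6,10); WM=6
i=8 t=8 v=3: → [6,11); WM=6
i=9 t=11 v=6: → [11,14); WM=6
i=10 t=11 v=9: → [11,14); WM=6
i=11 t=12 v=1: → [11,15); WM=11
i=12 t=17 v=3: → [17,20); WM=11
i=13 t=14 v=7: → [11,17); WM=11
i=14 t=10 v=9: → [6,17); WM=11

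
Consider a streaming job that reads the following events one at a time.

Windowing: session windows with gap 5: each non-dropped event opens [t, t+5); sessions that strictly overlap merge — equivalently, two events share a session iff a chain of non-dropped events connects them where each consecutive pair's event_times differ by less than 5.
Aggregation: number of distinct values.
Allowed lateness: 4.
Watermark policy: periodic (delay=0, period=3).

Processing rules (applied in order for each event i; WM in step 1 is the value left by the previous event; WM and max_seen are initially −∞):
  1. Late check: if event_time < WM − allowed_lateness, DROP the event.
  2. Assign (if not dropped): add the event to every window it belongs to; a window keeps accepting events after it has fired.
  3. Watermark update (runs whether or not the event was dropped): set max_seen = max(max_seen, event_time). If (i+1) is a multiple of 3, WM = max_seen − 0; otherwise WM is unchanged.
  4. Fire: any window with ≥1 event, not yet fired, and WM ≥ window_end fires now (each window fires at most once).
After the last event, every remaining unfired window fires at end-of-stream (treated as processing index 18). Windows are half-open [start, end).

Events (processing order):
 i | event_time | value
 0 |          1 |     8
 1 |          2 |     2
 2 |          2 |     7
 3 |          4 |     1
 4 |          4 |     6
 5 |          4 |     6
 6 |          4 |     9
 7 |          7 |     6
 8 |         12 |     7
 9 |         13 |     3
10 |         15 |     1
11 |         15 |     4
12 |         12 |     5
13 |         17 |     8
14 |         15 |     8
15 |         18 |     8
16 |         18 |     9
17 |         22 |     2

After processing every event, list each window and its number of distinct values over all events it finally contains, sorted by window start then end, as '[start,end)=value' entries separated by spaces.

[1,12)=6 [12,27)=8

i=0 t=1 v=8: → [1,6); WM=−∞
i=1 t=2 v=2: → [1,7); WM=−∞
i=2 t=2 v=7: → [1,7); WM=2
i=3 t=4 v=1: → [1,9); WM=2
i=4 t=4 v=6: → [1,9); WM=2
i=5 t=4 v=6: → [1,9); WM=4
i=6 t=4 v=9: → [1,9); WM=4
i=7 t=7 v=6: → [1,12); WM=4
i=8 t=12 v=7: → [12,17); WM=12
i=9 t=13 v=3: → [12,18); WM=12
i=10 t=15 v=1: → [12,20); WM=12
i=11 t=15 v=4: → [12,20); WM=15
i=12 t=12 v=5: → [12,20); WM=15
i=13 t=17 v=8: → [12,22); WM=15
i=14 t=15 v=8: → [12,22); WM=17
i=15 t=18 v=8: → [12,23); WM=17
i=16 t=18 v=9: → [12,23); WM=17
i=17 t=22 v=2: → [12,27); WM=22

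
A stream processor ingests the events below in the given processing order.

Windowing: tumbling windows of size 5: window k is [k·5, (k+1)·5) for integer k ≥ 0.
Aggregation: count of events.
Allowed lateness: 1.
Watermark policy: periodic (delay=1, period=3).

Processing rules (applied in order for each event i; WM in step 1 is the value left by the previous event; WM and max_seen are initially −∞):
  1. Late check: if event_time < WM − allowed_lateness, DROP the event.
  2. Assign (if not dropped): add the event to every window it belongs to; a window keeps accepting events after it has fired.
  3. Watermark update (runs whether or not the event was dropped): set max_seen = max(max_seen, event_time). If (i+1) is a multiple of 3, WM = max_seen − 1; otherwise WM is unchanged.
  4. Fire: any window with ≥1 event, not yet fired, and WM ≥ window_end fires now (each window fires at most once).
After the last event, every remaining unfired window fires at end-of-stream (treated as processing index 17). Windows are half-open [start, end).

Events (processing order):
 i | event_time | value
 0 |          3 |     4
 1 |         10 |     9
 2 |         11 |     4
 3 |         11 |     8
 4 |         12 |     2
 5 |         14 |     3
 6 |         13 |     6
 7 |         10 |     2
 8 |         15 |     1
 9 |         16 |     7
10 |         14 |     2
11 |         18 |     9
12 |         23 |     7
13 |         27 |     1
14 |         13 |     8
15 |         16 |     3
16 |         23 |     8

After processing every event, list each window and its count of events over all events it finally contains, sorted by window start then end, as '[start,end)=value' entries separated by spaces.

[0,5)=1 [10,15)=7 [15,20)=3 [20,25)=1 [25,30)=1

i=0 t=3 v=4: → [0,5); WM=−∞
i=1 t=10 v=9: → [10,15); WM=−∞
i=2 t=11 v=4: → [10,15); WM=10; [0,5) fires=1
i=3 t=11 v=8: → [10,15); WM=10
i=4 t=12 v=2: → [10,15); WM=10
i=5 t=14 v=3: → [10,15); WM=13
i=6 t=13 v=6: → [10,15); WM=13
i=7 t=10 v=2: DROP (t<13-1); WM=13
i=8 t=15 v=1: → [15,20); WM=14
i=9 t=16 v=7: → [15,20); WM=14
i=10 t=14 v=2: → [10,15); WM=14
i=11 t=18 v=9: → [15,20); WM=17; [10,15) fires=7
i=12 t=23 v=7: → [20,25); WM=17
i=13 t=27 v=1: → [25,30); WM=17
i=14 t=13 v=8: DROP (t<17-1); WM=26; [15,20) fires=3 [20,25) fires=1
i=15 t=16 v=3: DROP (t<26-1); WM=26
i=16 t=23 v=8: DROP (t<26-1); WM=26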